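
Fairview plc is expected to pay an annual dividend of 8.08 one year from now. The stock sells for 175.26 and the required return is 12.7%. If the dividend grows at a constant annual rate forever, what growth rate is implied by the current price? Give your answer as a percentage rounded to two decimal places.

8.09%

P = D₁/(r−g) ⇒ g = r − D₁/P = 0.127 − 8.08/175.26 = 0.080897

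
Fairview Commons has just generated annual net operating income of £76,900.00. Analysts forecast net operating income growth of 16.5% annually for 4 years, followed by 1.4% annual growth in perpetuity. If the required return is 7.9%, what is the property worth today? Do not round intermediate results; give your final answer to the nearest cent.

£2004279.90

D_1 = 89588.50000
D_2 = 104370.60250
D_3 = 121591.75191
D_4 = 141654.39098
Terminal value at year 4: TV = D_4×(1+g_2)/(r−g_2) = 143637.55245/0.065 = 2209808.49926
P_0 = D_1/(1+r)^1 + D_2/(1+r)^2 + D_3/(1+r)^3 + D_4/(1+r)^4 + TV/(1+r)^4
    = 83029.19370 + 89646.90515 + 96792.07090 + 104506.73086 + 1630305.00142 = 2004279.90203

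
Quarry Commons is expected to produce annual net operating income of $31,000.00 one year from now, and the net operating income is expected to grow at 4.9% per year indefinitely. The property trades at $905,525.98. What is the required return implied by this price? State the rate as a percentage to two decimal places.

P = D₁/(r − g) ⇒ r = D₁/P + g = $31,000.0000/$905,525.98 + 0.049 = 0.034234 + 0.049 = 0.083234

8.32%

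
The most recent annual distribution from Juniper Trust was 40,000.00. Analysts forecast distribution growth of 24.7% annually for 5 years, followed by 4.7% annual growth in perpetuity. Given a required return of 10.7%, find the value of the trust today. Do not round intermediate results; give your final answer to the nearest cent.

1555998.70

D_1 = 49880.00000
D_2 = 62200.36000
D_3 = 77563.84892
D_4 = 96722.11960
D_5 = 120612.48315
Terminal value at year 5: TV = D_5×(1+g_2)/(r−g_2) = 126281.26985/0.06 = 2104687.83088
P_0 = D_1/(1+r)^1 + D_2/(1+r)^2 + D_3/(1+r)^3 + D_4/(1+r)^4 + D_5/(1+r)^5 + TV/(1+r)^5
    = 45058.71725 + 50757.20001 + 57176.35810 + 64407.33383 + 72552.79610 + 1266046.29203 = 1555998.69733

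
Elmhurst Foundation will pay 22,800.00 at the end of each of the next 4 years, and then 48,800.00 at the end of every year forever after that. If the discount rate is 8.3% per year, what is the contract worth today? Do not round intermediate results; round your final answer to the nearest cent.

PV of 4-year annuity: 22,800.00 × [1 − (1+0.083)^−4] / 0.083 = 75014.95133
Perpetuity value at year 4: 48,800.00 / 0.083 = 587951.80723
PV of perpetuity: 587951.80723 / (1+0.083)^4 = 427393.49036
Total PV = 75014.95133 + 427393.49036 = 502408.44168

502408.44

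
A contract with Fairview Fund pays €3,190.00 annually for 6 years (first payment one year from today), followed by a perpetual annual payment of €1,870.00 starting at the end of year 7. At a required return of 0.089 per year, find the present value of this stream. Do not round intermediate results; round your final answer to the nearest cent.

€26950.34

PV of 6-year annuity: €3,190.00 × [1 − (1+0.089)^−6] / 0.089 = 14352.84595
Perpetuity value at year 6: €1,870.00 / 0.089 = 21011.23596
PV of perpetuity: 21011.23596 / (1+0.089)^6 = 12597.49868
Total PV = 14352.84595 + 12597.49868 = 26950.34462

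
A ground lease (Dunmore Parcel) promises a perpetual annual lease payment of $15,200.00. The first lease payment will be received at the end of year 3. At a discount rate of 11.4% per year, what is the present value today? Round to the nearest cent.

Value at end of year 2: C / r = $15,200.00 / 0.114 = $133,333.3333
Discount to today: PV = $133,333.3333 / (1 + 0.114)^2 = $133,333.3333 / 1.240996 = $107,440.58

$107440.58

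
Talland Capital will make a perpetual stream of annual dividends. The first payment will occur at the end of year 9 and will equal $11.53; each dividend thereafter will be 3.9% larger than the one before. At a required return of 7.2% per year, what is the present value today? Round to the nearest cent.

Value at end of year 8: C₁ / (r − g) = $11.53 / (0.072 − 0.039) = $349.3939
Discount to today: PV = $349.3939 / (1 + 0.072)^8 = $349.3939 / 1.744047 = $200.34

$200.34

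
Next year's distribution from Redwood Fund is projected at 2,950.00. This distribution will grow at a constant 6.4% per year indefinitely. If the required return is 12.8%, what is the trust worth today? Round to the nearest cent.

Growing perpetuity: P = D₁ / (r − g) = 2,950.0000 / (0.128 − 0.064) = 46,093.75

46093.75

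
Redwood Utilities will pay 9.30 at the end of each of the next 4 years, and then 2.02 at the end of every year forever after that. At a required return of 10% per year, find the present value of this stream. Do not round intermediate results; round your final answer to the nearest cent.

PV of 4-year annuity: 9.30 × [1 − (1+0.1)^−4] / 0.1 = 29.47975
Perpetuity value at year 4: 2.02 / 0.1 = 20.20000
PV of perpetuity: 20.20000 / (1+0.1)^4 = 13.79687
Total PV = 29.47975 + 13.79687 = 43.27662

43.28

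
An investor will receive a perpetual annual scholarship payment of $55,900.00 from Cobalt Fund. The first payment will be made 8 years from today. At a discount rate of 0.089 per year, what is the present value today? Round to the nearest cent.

$345801.32

Value at end of year 7: C / r = $55,900.00 / 0.089 = $628,089.8876
Discount to today: PV = $628,089.8876 / (1 + 0.089)^7 = $628,089.8876 / 1.816332 = $345,801.32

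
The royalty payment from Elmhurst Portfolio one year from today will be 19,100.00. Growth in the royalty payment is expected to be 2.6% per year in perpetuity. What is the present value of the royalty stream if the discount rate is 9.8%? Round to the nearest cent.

265277.78

Growing perpetuity: P = D₁ / (r − g) = 19,100.0000 / (0.098 − 0.026) = 265,277.78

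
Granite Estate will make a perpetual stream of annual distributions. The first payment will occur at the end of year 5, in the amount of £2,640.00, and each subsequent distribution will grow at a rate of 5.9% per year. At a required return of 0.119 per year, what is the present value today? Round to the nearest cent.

£28062.89

Value at end of year 4: C₁ / (r − g) = £2,640.00 / (0.119 − 0.059) = £44,000.0000
Discount to today: PV = £44,000.0000 / (1 + 0.119)^4 = £44,000.0000 / 1.567907 = £28,062.89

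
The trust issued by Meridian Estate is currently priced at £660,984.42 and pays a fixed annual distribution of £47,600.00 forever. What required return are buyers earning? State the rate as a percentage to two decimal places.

7.20%

P = C/r ⇒ r = C/P = £47,600.00/£660,984.42 = 0.072014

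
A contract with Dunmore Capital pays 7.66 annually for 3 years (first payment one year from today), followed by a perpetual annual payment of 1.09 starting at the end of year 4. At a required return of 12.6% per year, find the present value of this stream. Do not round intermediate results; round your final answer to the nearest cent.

PV of 3-year annuity: 7.66 × [1 − (1+0.126)^−3] / 0.126 = 18.20998
Perpetuity value at year 3: 1.09 / 0.126 = 8.65079
PV of perpetuity: 8.65079 / (1+0.126)^3 = 6.05956
Total PV = 18.20998 + 6.05956 = 24.26954

24.27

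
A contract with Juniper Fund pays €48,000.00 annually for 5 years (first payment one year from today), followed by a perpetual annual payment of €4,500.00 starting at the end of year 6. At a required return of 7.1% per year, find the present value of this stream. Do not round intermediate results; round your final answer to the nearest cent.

€241262.33

PV of 5-year annuity: €48,000.00 × [1 − (1+0.071)^−5] / 0.071 = 196283.63542
Perpetuity value at year 5: €4,500.00 / 0.071 = 63380.28169
PV of perpetuity: 63380.28169 / (1+0.071)^5 = 44978.69087
Total PV = 196283.63542 + 44978.69087 = 241262.32629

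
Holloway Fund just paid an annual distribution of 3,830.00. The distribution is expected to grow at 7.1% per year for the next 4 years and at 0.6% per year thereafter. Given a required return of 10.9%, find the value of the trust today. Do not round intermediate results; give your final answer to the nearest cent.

46589.88

D_1 = 4101.93000
D_2 = 4393.16703
D_3 = 4705.08189
D_4 = 5039.14270
Terminal value at year 4: TV = D_4×(1+g_2)/(r−g_2) = 5069.37756/0.103 = 49217.25786
P_0 = D_1/(1+r)^1 + D_2/(1+r)^2 + D_3/(1+r)^3 + D_4/(1+r)^4 + TV/(1+r)^4
    = 3698.76465 + 3572.02610 + 3449.63025 + 3331.42832 + 32538.02801 = 46589.87733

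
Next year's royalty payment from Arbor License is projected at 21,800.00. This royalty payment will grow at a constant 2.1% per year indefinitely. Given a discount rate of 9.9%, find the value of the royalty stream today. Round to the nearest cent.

279487.18

Growing perpetuity: P = D₁ / (r − g) = 21,800.0000 / (0.099 − 0.021) = 279,487.18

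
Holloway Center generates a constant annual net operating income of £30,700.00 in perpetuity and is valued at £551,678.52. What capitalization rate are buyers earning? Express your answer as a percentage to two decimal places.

5.56%

P = C/r ⇒ r = C/P = £30,700.00/£551,678.52 = 0.055648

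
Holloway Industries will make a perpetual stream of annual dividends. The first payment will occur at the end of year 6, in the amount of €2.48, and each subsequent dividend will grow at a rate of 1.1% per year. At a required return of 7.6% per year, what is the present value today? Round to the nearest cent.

Value at end of year 5: C₁ / (r − g) = €2.48 / (0.076 − 0.011) = €38.1538
Discount to today: PV = €38.1538 / (1 + 0.076)^5 = €38.1538 / 1.442319 = €26.45

€26.45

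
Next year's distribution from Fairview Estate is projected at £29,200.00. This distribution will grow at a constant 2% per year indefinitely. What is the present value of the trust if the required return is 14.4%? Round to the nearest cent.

Growing perpetuity: P = D₁ / (r − g) = £29,200.0000 / (0.144 − 0.02) = £235,483.87

£235483.87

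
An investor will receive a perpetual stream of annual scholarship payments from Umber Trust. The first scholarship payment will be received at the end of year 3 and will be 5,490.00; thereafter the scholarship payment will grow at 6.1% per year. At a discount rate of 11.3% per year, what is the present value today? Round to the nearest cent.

85227.29

Value at end of year 2: C₁ / (r − g) = 5,490.00 / (0.113 − 0.061) = 105,576.9231
Discount to today: PV = 105,576.9231 / (1 + 0.113)^2 = 105,576.9231 / 1.238769 = 85,227.29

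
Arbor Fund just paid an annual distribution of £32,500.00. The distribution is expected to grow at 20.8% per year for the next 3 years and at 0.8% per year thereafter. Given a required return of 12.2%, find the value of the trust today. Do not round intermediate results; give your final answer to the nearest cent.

£471867.02

D_1 = 39260.00000
D_2 = 47426.08000
D_3 = 57290.70464
Terminal value at year 3: TV = D_3×(1+g_2)/(r−g_2) = 57749.03028/0.114 = 506570.44103
P_0 = D_1/(1+r)^1 + D_2/(1+r)^2 + D_3/(1+r)^3 + TV/(1+r)^3
    = 34991.08734 + 37673.11365 + 40560.71416 + 358642.10413 = 471867.01928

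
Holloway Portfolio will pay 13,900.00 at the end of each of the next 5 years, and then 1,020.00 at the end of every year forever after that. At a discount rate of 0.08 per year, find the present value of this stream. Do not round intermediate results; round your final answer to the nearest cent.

PV of 5-year annuity: 13,900.00 × [1 − (1+0.08)^−5] / 0.08 = 55498.66952
Perpetuity value at year 5: 1,020.00 / 0.08 = 12750.00000
PV of perpetuity: 12750.00000 / (1+0.08)^5 = 8677.43576
Total PV = 55498.66952 + 8677.43576 = 64176.10528

64176.11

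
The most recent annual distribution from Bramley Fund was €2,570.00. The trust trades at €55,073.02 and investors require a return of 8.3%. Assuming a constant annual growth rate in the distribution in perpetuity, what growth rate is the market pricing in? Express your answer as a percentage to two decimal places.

P = D₀(1+g)/(r−g) ⇒ P(r−g) = D₀(1+g) ⇒ g(P+D₀) = P·r − D₀
g = (P·r − D₀)/(P + D₀) = (€55,073.02×0.083 − €2,570.00) / (€55,073.02 + €2,570.00) = 0.034715

3.47%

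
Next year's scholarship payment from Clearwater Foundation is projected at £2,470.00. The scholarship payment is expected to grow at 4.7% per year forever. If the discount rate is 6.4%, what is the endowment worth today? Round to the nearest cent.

£145294.12

Growing perpetuity: P = D₁ / (r − g) = £2,470.0000 / (0.064 − 0.047) = £145,294.12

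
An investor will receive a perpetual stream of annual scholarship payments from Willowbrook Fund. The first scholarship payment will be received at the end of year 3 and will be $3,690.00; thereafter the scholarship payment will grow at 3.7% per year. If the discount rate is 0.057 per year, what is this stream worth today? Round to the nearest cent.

Value at end of year 2: C₁ / (r − g) = $3,690.00 / (0.057 − 0.037) = $184,500.0000
Discount to today: PV = $184,500.0000 / (1 + 0.057)^2 = $184,500.0000 / 1.117249 = $165,137.76

$165137.76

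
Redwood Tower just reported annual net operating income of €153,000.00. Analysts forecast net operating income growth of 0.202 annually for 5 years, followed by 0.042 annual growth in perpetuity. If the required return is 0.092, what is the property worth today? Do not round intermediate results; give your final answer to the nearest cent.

€6181939.41

D_1 = 183906.00000
D_2 = 221055.01200
D_3 = 265708.12442
D_4 = 319381.16556
D_5 = 383896.16100
Terminal value at year 5: TV = D_5×(1+g_2)/(r−g_2) = 400019.79976/0.05 = 8000395.99525
P_0 = D_1/(1+r)^1 + D_2/(1+r)^2 + D_3/(1+r)^3 + D_4/(1+r)^4 + D_5/(1+r)^5 + TV/(1+r)^5
    = 168412.08791 + 185376.67552 + 204050.15016 + 224604.65247 + 247229.66325 + 5152266.18210 = 6181939.41141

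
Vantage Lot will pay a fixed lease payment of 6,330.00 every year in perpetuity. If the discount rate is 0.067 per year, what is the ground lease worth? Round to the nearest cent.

Level perpetuity: PV = C / r = 6,330.00 / 0.067 = 94,477.61

94477.61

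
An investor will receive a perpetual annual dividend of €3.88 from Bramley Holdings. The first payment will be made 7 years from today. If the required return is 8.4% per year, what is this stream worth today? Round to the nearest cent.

Value at end of year 6: C / r = €3.88 / 0.084 = €46.1905
Discount to today: PV = €46.1905 / (1 + 0.084)^6 = €46.1905 / 1.622466 = €28.47

€28.47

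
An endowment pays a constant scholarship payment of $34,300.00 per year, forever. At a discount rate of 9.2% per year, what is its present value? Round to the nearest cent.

$372826.09

Level perpetuity: PV = C / r = $34,300.00 / 0.092 = $372,826.09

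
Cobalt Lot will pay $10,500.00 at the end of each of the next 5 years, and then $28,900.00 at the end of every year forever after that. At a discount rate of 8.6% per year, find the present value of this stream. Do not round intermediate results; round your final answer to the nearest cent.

PV of 5-year annuity: $10,500.00 × [1 − (1+0.086)^−5] / 0.086 = 41268.76614
Perpetuity value at year 5: $28,900.00 / 0.086 = 336046.51163
PV of perpetuity: 336046.51163 / (1+0.086)^5 = 222459.14578
Total PV = 41268.76614 + 222459.14578 = 263727.91192

$263727.91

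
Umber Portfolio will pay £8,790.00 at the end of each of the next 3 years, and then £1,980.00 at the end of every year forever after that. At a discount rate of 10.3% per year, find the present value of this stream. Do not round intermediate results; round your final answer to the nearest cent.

PV of 3-year annuity: £8,790.00 × [1 − (1+0.103)^−3] / 0.103 = 21744.49225
Perpetuity value at year 3: £1,980.00 / 0.103 = 19223.30097
PV of perpetuity: 19223.30097 / (1+0.103)^3 = 14325.22422
Total PV = 21744.49225 + 14325.22422 = 36069.71647

£36069.72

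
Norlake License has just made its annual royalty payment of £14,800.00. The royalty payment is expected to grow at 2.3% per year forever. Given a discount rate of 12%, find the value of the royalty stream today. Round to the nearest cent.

£156086.60

D₁ = D₀ × (1 + g) = £14,800.00 × 1.023 = £15,140.4000
Growing perpetuity: P = D₁ / (r − g) = £15,140.4000 / (0.12 − 0.023) = £156,086.60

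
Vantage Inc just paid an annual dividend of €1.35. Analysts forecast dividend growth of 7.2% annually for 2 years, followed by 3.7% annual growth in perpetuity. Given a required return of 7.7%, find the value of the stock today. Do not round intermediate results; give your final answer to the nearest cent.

€37.36

D_1 = 1.44720
D_2 = 1.55140
Terminal value at year 2: TV = D_2×(1+g_2)/(r−g_2) = 1.60880/0.04 = 40.22000
P_0 = D_1/(1+r)^1 + D_2/(1+r)^2 + TV/(1+r)^2
    = 1.34373 + 1.33749 + 34.67454 = 37.35577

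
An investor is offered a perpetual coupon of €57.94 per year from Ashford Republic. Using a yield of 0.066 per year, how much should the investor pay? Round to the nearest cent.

Level perpetuity: PV = C / r = €57.94 / 0.066 = €877.88

€877.88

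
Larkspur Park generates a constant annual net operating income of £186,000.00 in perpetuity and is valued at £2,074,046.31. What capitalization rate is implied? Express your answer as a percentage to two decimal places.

P = C/r ⇒ r = C/P = £186,000.00/£2,074,046.31 = 0.089680

8.97%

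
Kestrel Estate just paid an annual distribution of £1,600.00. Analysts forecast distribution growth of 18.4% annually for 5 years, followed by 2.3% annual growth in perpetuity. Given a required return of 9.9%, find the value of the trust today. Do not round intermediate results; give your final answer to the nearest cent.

£41316.45

D_1 = 1894.40000
D_2 = 2242.96960
D_3 = 2655.67601
D_4 = 3144.32039
D_5 = 3722.87534
Terminal value at year 5: TV = D_5×(1+g_2)/(r−g_2) = 3808.50148/0.076 = 50111.86153
P_0 = D_1/(1+r)^1 + D_2/(1+r)^2 + D_3/(1+r)^3 + D_4/(1+r)^4 + D_5/(1+r)^5 + TV/(1+r)^5
    = 1723.74886 + 1857.06884 + 2000.70019 + 2155.44042 + 2322.14873 + 31257.34411 = 41316.45115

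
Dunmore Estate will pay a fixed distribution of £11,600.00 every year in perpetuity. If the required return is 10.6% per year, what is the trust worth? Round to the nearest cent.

Level perpetuity: PV = C / r = £11,600.00 / 0.106 = £109,433.96

£109433.96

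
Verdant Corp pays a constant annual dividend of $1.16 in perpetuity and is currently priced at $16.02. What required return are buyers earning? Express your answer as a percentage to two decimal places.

P = C/r ⇒ r = C/P = $1.16/$16.02 = 0.072409

7.24%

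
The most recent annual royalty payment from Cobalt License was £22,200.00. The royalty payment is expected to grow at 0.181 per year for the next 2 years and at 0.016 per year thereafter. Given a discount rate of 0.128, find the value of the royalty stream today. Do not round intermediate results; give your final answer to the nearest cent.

£268333.12

D_1 = 26218.20000
D_2 = 30963.69420
Terminal value at year 2: TV = D_2×(1+g_2)/(r−g_2) = 31459.11331/0.112 = 280884.94024
P_0 = D_1/(1+r)^1 + D_2/(1+r)^2 + TV/(1+r)^2
    = 23243.08511 + 24335.18042 + 220754.85093 = 268333.11645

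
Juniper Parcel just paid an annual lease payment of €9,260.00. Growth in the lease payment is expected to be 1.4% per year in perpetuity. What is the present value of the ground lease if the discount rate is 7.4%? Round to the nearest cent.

D₁ = D₀ × (1 + g) = €9,260.00 × 1.014 = €9,389.6400
Growing perpetuity: P = D₁ / (r − g) = €9,389.6400 / (0.074 − 0.014) = €156,494.00

€156494.00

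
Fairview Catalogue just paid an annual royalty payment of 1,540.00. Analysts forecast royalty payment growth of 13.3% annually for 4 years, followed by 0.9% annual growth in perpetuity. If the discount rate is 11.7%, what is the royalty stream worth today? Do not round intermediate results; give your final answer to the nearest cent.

21613.60

D_1 = 1744.82000
D_2 = 1976.88106
D_3 = 2239.80624
D_4 = 2537.70047
Terminal value at year 4: TV = D_4×(1+g_2)/(r−g_2) = 2560.53978/0.108 = 23708.70162
P_0 = D_1/(1+r)^1 + D_2/(1+r)^2 + D_3/(1+r)^3 + D_4/(1+r)^4 + TV/(1+r)^4
    = 1562.05909 + 1584.43415 + 1607.12972 + 1630.15037 + 15229.83080 = 21613.60413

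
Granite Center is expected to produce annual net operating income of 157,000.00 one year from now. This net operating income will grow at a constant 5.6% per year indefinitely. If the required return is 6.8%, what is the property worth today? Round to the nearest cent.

Growing perpetuity: P = D₁ / (r − g) = 157,000.0000 / (0.068 − 0.056) = 13,083,333.33

13083333.33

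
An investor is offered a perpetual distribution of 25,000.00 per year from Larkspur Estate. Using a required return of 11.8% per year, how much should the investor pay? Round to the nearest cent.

Level perpetuity: PV = C / r = 25,000.00 / 0.118 = 211,864.41

211864.41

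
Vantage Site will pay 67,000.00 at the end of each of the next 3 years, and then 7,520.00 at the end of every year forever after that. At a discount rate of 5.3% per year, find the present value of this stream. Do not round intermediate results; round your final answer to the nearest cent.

PV of 3-year annuity: 67,000.00 × [1 − (1+0.053)^−3] / 0.053 = 181436.77612
Perpetuity value at year 3: 7,520.00 / 0.053 = 141886.79245
PV of perpetuity: 141886.79245 / (1+0.053)^3 = 121522.54534
Total PV = 181436.77612 + 121522.54534 = 302959.32146

302959.32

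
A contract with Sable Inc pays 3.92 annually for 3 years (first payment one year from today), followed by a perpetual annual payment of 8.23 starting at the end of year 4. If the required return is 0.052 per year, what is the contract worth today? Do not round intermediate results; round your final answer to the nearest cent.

PV of 3-year annuity: 3.92 × [1 − (1+0.052)^−3] / 0.052 = 10.63525
Perpetuity value at year 3: 8.23 / 0.052 = 158.26923
PV of perpetuity: 158.26923 / (1+0.052)^3 = 135.94063
Total PV = 10.63525 + 135.94063 = 146.57588

146.58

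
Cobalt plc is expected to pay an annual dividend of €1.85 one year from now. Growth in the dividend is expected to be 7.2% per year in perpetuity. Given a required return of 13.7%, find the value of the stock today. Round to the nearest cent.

Growing perpetuity: P = D₁ / (r − g) = €1.8500 / (0.137 − 0.072) = €28.46

€28.46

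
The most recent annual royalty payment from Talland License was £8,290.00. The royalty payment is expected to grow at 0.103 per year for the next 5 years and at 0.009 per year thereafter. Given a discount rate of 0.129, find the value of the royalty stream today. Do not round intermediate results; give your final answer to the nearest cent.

£100712.82

D_1 = 9143.87000
D_2 = 10085.68861
D_3 = 11124.51454
D_4 = 12270.33953
D_5 = 13534.18451
Terminal value at year 5: TV = D_5×(1+g_2)/(r−g_2) = 13655.99217/0.12 = 113799.93472
P_0 = D_1/(1+r)^1 + D_2/(1+r)^2 + D_3/(1+r)^3 + D_4/(1+r)^4 + D_5/(1+r)^5 + TV/(1+r)^5
    = 8099.08769 + 7912.57194 + 7730.35151 + 7552.32747 + 7378.40319 + 62040.07345 = 100712.81524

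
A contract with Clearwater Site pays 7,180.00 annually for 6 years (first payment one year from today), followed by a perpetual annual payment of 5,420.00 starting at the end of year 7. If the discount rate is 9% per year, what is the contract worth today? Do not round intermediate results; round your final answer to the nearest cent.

68117.44

PV of 6-year annuity: 7,180.00 × [1 − (1+0.09)^−6] / 0.09 = 32208.89548
Perpetuity value at year 6: 5,420.00 / 0.09 = 60222.22222
PV of perpetuity: 60222.22222 / (1+0.09)^6 = 35908.54346
Total PV = 32208.89548 + 35908.54346 = 68117.43894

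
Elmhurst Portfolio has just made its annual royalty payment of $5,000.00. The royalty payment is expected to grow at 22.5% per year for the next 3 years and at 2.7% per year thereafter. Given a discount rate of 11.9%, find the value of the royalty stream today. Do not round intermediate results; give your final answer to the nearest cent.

$91252.44

D_1 = 6125.00000
D_2 = 7503.12500
D_3 = 9191.32812
Terminal value at year 3: TV = D_3×(1+g_2)/(r−g_2) = 9439.49398/0.092 = 102603.19548
P_0 = D_1/(1+r)^1 + D_2/(1+r)^2 + D_3/(1+r)^3 + TV/(1+r)^3
    = 5473.63718 + 5992.14079 + 6559.76092 + 73226.89630 = 91252.43518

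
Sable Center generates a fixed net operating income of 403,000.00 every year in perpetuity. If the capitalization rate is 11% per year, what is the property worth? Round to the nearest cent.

Level perpetuity: PV = C / r = 403,000.00 / 0.11 = 3,663,636.36

3663636.36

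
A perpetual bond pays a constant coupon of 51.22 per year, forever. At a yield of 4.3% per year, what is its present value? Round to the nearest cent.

Level perpetuity: PV = C / r = 51.22 / 0.043 = 1,191.16

1191.16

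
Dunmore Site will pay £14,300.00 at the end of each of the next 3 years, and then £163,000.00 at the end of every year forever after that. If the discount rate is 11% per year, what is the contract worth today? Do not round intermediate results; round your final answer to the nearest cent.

PV of 3-year annuity: £14,300.00 × [1 − (1+0.11)^−3] / 0.11 = 34945.12043
Perpetuity value at year 3: £163,000.00 / 0.11 = 1481818.18182
PV of perpetuity: 1481818.18182 / (1+0.11)^3 = 1083492.68320
Total PV = 34945.12043 + 1083492.68320 = 1118437.80363

£1118437.80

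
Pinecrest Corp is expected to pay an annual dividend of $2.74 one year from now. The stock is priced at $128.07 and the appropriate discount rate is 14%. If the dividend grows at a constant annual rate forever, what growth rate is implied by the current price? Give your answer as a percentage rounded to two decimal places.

11.86%

P = D₁/(r−g) ⇒ g = r − D₁/P = 0.14 − $2.74/$128.07 = 0.118605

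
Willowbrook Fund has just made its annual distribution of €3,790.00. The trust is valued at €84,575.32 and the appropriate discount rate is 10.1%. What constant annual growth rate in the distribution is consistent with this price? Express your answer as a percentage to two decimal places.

P = D₀(1+g)/(r−g) ⇒ P(r−g) = D₀(1+g) ⇒ g(P+D₀) = P·r − D₀
g = (P·r − D₀)/(P + D₀) = (€84,575.32×0.101 − €3,790.00) / (€84,575.32 + €3,790.00) = 0.053778

5.38%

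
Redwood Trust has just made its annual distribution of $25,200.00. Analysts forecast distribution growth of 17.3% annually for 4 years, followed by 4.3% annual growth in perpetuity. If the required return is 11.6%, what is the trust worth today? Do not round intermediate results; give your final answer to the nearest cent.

$553782.96

D_1 = 29559.60000
D_2 = 34673.41080
D_3 = 40671.91087
D_4 = 47708.15145
Terminal value at year 4: TV = D_4×(1+g_2)/(r−g_2) = 49759.60196/0.073 = 681638.38303
P_0 = D_1/(1+r)^1 + D_2/(1+r)^2 + D_3/(1+r)^3 + D_4/(1+r)^4 + TV/(1+r)^4
    = 26487.09677 + 27839.93236 + 29261.86439 + 30756.42198 + 439437.64557 = 553782.96108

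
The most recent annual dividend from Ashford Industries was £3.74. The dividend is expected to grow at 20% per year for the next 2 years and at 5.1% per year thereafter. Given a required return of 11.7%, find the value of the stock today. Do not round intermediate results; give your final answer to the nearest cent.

D_1 = 4.48800
D_2 = 5.38560
Terminal value at year 2: TV = D_2×(1+g_2)/(r−g_2) = 5.66027/0.066 = 85.76160
P_0 = D_1/(1+r)^1 + D_2/(1+r)^2 + TV/(1+r)^2
    = 4.01791 + 4.31646 + 68.73636 = 77.07073

£77.07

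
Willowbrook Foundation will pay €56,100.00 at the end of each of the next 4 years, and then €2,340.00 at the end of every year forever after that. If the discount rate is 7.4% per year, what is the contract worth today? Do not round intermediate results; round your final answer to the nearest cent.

€212085.76

PV of 4-year annuity: €56,100.00 × [1 − (1+0.074)^−4] / 0.074 = 188319.16674
Perpetuity value at year 4: €2,340.00 / 0.074 = 31621.62162
PV of perpetuity: 31621.62162 / (1+0.074)^4 = 23766.59755
Total PV = 188319.16674 + 23766.59755 = 212085.76429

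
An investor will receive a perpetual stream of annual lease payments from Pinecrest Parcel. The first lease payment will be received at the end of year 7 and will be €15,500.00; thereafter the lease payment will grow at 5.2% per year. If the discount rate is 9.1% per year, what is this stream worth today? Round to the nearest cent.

Value at end of year 6: C₁ / (r − g) = €15,500.00 / (0.091 − 0.052) = €397,435.8974
Discount to today: PV = €397,435.8974 / (1 + 0.091)^6 = €397,435.8974 / 1.686353 = €235,677.75

€235677.75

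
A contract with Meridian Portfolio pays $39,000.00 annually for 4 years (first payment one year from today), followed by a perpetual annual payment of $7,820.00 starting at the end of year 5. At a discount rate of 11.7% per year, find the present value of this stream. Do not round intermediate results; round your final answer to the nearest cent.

PV of 4-year annuity: $39,000.00 × [1 − (1+0.117)^−4] / 0.117 = 119208.98570
Perpetuity value at year 4: $7,820.00 / 0.117 = 66837.60684
PV of perpetuity: 66837.60684 / (1+0.117)^4 = 42934.67688
Total PV = 119208.98570 + 42934.67688 = 162143.66259

$162143.66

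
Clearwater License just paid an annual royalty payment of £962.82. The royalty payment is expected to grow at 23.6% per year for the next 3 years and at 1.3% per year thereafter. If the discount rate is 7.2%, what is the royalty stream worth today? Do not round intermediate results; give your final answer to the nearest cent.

£29203.90

D_1 = 1190.04552
D_2 = 1470.89626
D_3 = 1818.02778
Terminal value at year 3: TV = D_3×(1+g_2)/(r−g_2) = 1841.66214/0.059 = 31214.61257
P_0 = D_1/(1+r)^1 + D_2/(1+r)^2 + D_3/(1+r)^3 + TV/(1+r)^3
    = 1110.11709 + 1279.94844 + 1475.76144 + 25338.07358 = 29203.90054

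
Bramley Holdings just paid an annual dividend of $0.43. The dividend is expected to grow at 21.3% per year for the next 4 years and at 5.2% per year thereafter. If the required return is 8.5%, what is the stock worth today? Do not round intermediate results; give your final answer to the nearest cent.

$23.70

D_1 = 0.52159
D_2 = 0.63269
D_3 = 0.76745
D_4 = 0.93092
Terminal value at year 4: TV = D_4×(1+g_2)/(r−g_2) = 0.97933/0.033 = 29.67655
P_0 = D_1/(1+r)^1 + D_2/(1+r)^2 + D_3/(1+r)^3 + D_4/(1+r)^4 + TV/(1+r)^4
    = 0.48073 + 0.53744 + 0.60084 + 0.67173 + 21.41384 = 23.70458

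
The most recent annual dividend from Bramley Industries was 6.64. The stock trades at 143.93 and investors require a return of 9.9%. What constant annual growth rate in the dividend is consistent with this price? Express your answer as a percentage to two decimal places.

5.05%

P = D₀(1+g)/(r−g) ⇒ P(r−g) = D₀(1+g) ⇒ g(P+D₀) = P·r − D₀
g = (P·r − D₀)/(P + D₀) = (143.93×0.099 − 6.64) / (143.93 + 6.64) = 0.050535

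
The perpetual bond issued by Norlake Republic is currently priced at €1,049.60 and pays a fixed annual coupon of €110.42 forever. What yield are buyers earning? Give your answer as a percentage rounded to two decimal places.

10.52%

P = C/r ⇒ r = C/P = €110.42/€1,049.60 = 0.105202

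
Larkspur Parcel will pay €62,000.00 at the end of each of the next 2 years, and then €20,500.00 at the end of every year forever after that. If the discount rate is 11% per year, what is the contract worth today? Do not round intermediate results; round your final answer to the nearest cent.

PV of 2-year annuity: €62,000.00 × [1 − (1+0.11)^−2] / 0.11 = 106176.44672
Perpetuity value at year 2: €20,500.00 / 0.11 = 186363.63636
PV of perpetuity: 186363.63636 / (1+0.11)^2 = 151256.90801
Total PV = 106176.44672 + 151256.90801 = 257433.35473

€257433.35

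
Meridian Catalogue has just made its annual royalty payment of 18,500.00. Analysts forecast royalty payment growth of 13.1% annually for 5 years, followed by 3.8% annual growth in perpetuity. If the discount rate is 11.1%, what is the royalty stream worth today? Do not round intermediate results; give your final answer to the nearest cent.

D_1 = 20923.50000
D_2 = 23664.47850
D_3 = 26764.52518
D_4 = 30270.67798
D_5 = 34236.13680
Terminal value at year 5: TV = D_5×(1+g_2)/(r−g_2) = 35537.11000/0.073 = 486809.72598
P_0 = D_1/(1+r)^1 + D_2/(1+r)^2 + D_3/(1+r)^3 + D_4/(1+r)^4 + D_5/(1+r)^5 + TV/(1+r)^5
    = 18833.03330 + 19172.06181 + 19517.19343 + 19868.53805 + 20226.20750 + 287600.04636 = 385217.08045

385217.08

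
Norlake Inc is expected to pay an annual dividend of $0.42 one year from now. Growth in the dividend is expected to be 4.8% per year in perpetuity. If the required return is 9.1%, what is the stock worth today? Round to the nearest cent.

$9.77

Growing perpetuity: P = D₁ / (r − g) = $0.4200 / (0.091 − 0.048) = $9.77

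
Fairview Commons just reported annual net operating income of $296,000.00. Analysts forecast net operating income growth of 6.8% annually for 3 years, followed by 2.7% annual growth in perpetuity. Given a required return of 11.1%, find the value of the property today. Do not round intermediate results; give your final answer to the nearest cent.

$4035822.01

D_1 = 316128.00000
D_2 = 337624.70400
D_3 = 360583.18387
Terminal value at year 3: TV = D_3×(1+g_2)/(r−g_2) = 370318.92984/0.084 = 4408558.68853
P_0 = D_1/(1+r)^1 + D_2/(1+r)^2 + D_3/(1+r)^3 + TV/(1+r)^3
    = 284543.65437 + 273530.71365 + 262944.01636 + 3214803.62859 = 4035822.01296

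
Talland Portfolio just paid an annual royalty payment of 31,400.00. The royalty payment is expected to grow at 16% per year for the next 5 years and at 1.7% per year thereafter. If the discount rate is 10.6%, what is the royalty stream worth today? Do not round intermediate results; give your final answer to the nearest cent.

D_1 = 36424.00000
D_2 = 42251.84000
D_3 = 49012.13440
D_4 = 56854.07590
D_5 = 65950.72805
Terminal value at year 5: TV = D_5×(1+g_2)/(r−g_2) = 67071.89043/0.089 = 753616.74635
P_0 = D_1/(1+r)^1 + D_2/(1+r)^2 + D_3/(1+r)^3 + D_4/(1+r)^4 + D_5/(1+r)^5 + TV/(1+r)^5
    = 32933.09222 + 34541.03705 + 36227.48913 + 37996.28155 + 39851.43454 + 455380.99915 = 636930.33364

636930.33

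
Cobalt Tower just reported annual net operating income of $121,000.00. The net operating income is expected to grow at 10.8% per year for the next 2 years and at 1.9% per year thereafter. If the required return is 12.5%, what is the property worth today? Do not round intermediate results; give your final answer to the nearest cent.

D_1 = 134068.00000
D_2 = 148547.34400
Terminal value at year 2: TV = D_2×(1+g_2)/(r−g_2) = 151369.74354/0.106 = 1428016.44845
P_0 = D_1/(1+r)^1 + D_2/(1+r)^2 + TV/(1+r)^2
    = 119171.55556 + 117370.74094 + 1128309.29260 = 1364851.58910

$1364851.59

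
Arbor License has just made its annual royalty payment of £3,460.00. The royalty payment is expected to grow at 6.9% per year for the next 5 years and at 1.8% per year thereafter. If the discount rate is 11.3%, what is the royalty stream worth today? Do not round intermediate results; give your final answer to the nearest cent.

£45658.15

D_1 = 3698.74000
D_2 = 3953.95306
D_3 = 4226.77582
D_4 = 4518.42335
D_5 = 4830.19456
Terminal value at year 5: TV = D_5×(1+g_2)/(r−g_2) = 4917.13807/0.095 = 51759.34807
P_0 = D_1/(1+r)^1 + D_2/(1+r)^2 + D_3/(1+r)^3 + D_4/(1+r)^4 + D_5/(1+r)^5 + TV/(1+r)^5
    = 3323.21653 + 3191.84050 + 3065.65812 + 2944.46409 + 2828.06120 + 30304.90842 = 45658.14886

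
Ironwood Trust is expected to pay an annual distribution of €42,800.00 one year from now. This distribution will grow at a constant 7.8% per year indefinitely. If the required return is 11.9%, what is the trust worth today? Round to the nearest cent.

Growing perpetuity: P = D₁ / (r − g) = €42,800.0000 / (0.119 − 0.078) = €1,043,902.44

€1043902.44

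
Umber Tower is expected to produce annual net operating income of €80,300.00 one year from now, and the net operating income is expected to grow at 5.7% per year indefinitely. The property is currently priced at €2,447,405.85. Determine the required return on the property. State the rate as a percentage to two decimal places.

8.98%

P = D₁/(r − g) ⇒ r = D₁/P + g = €80,300.0000/€2,447,405.85 + 0.057 = 0.032810 + 0.057 = 0.089810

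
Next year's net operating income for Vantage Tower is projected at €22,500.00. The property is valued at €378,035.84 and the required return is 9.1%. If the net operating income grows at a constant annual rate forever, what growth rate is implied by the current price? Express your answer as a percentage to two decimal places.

3.15%

P = D₁/(r−g) ⇒ g = r − D₁/P = 0.091 − €22,500.00/€378,035.84 = 0.031482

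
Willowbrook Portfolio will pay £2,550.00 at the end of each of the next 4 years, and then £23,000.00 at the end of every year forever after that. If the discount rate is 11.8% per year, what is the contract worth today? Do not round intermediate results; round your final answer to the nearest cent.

£132538.91

PV of 4-year annuity: £2,550.00 × [1 − (1+0.118)^−4] / 0.118 = 7777.97907
Perpetuity value at year 4: £23,000.00 / 0.118 = 194915.25424
PV of perpetuity: 194915.25424 / (1+0.118)^4 = 124760.93318
Total PV = 7777.97907 + 124760.93318 = 132538.91225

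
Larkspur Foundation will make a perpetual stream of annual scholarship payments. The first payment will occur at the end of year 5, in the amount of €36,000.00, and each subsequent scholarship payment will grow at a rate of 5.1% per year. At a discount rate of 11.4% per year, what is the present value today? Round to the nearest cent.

€371040.39

Value at end of year 4: C₁ / (r − g) = €36,000.00 / (0.114 − 0.051) = €571,428.5714
Discount to today: PV = €571,428.5714 / (1 + 0.114)^4 = €571,428.5714 / 1.540071 = €371,040.39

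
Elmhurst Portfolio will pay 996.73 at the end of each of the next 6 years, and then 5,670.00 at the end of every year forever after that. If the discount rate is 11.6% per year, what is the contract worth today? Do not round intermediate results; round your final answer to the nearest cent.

PV of 6-year annuity: 996.73 × [1 − (1+0.116)^−6] / 0.116 = 4144.81140
Perpetuity value at year 6: 5,670.00 / 0.116 = 48879.31034
PV of perpetuity: 48879.31034 / (1+0.116)^6 = 25301.12907
Total PV = 4144.81140 + 25301.12907 = 29445.94046

29445.94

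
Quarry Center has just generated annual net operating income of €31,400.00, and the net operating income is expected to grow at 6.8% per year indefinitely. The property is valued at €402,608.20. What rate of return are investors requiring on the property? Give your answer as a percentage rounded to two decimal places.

15.13%

D₁ = €31,400.00 × 1.068 = €33,535.2000
P = D₁/(r − g) ⇒ r = D₁/P + g = €33,535.2000/€402,608.20 + 0.068 = 0.083295 + 0.068 = 0.151295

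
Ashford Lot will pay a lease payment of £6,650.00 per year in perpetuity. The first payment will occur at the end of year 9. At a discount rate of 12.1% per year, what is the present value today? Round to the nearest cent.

Value at end of year 8: C / r = £6,650.00 / 0.121 = £54,958.6777
Discount to today: PV = £54,958.6777 / (1 + 0.121)^8 = £54,958.6777 / 2.493704 = £22,038.97

£22038.97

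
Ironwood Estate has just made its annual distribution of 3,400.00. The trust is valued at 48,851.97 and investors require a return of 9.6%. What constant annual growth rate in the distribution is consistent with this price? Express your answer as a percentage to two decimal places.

P = D₀(1+g)/(r−g) ⇒ P(r−g) = D₀(1+g) ⇒ g(P+D₀) = P·r − D₀
g = (P·r − D₀)/(P + D₀) = (48,851.97×0.096 − 3,400.00) / (48,851.97 + 3,400.00) = 0.024684

2.47%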